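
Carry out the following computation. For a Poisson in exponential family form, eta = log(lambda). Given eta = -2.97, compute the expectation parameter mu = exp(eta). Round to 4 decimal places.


Expectation parameter for Poisson exponential family:
mu = exp(eta).
eta = -2.97.
mu = exp(-2.97) = 0.0513

0.0513


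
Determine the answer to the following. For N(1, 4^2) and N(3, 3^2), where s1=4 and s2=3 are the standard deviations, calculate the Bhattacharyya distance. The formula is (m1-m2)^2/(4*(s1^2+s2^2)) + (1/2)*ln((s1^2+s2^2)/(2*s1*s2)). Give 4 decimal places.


Bhattacharyya distance between two Gaussians:
DB = (m1-m2)^2/(4*(s1^2+s2^2)) + (1/2)*ln((s1^2+s2^2)/(2*s1*s2)).
(m1-m2)^2 = (-2)^2 = 4.
s1^2+s2^2 = 16 + 9 = 25.
term1 = 4/100 = 0.04.
term2 = 0.5*ln(25/24.0) = 0.020411.
DB = 0.04 + 0.020411 = 0.0604

0.0604


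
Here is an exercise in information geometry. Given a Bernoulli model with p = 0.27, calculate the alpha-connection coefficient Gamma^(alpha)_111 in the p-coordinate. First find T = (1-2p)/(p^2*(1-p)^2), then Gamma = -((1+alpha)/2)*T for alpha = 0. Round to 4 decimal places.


Skewness (Amari-Chentsov) tensor: T = (1-2p)/(p^2*(1-p)^2).
p = 0.27, 1-2p = 0.46, p^2 = 0.0729, (1-p)^2 = 0.5329.
T = 0.46/(0.0729 * 0.5329) = 11.840896.
In the p-coordinate, Gamma^(alpha) = Gamma^(0) - (alpha/2)*T with Gamma^(0) = (1/2)*g'(p) = -T/2,
so Gamma^(alpha) = -((1+alpha)/2)*T.
alpha = 0, -(1+alpha)/2 = -0.5.
Gamma = -0.5 * 11.840896 = -5.9204

-5.9204


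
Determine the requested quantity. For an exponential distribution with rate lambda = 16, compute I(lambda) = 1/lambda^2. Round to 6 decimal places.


Fisher information for exponential: I(lambda) = 1/lambda^2.
lambda = 16, lambda^2 = 256.
I = 1/256 = 0.003906

0.003906


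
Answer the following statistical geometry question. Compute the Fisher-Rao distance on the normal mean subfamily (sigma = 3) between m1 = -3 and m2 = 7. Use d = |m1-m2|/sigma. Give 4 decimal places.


On the fixed-variance normal subfamily, geodesic distance = |m1-m2|/sigma.
|-3 - 7| = 10.
sigma = 3.
d = 10/3 = 3.3333

3.3333


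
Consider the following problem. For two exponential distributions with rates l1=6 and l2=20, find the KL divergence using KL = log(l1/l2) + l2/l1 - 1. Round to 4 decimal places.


KL divergence for exponential family:
KL = log(l1/l2) + l2/l1 - 1.
log(6/20) = -1.203973.
20/6 = 3.333333.
KL = -1.203973 + 3.333333 - 1 = 1.1294

1.1294


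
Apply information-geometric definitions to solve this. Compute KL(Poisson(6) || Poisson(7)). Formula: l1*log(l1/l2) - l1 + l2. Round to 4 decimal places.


KL divergence for Poisson:
KL = l1*log(l1/l2) - l1 + l2.
l1 = 6, l2 = 7.
log(6/7) = -0.154151.
l1*log(l1/l2) = 6 * -0.154151 = -0.924904.
KL = -0.924904 - 6 + 7 = 0.0751

0.0751


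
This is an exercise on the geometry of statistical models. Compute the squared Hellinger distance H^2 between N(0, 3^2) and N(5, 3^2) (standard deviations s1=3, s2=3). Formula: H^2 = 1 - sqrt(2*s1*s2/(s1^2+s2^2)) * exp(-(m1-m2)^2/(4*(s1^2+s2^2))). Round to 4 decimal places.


Squared Hellinger distance for Gaussians:
H^2 = 1 - sqrt(2*s1*s2/(s1^2+s2^2)) * exp(-(m1-m2)^2/(4*(s1^2+s2^2))).
s1^2 = 9, s2^2 = 9, s1^2+s2^2 = 18.
sqrt(2*3*3/(18)) = 1.0.
(m1-m2)^2 = (-5)^2 = 25.
exp(-25/(4*18)) = exp(-0.347222) = 0.706648.
H^2 = 1 - 1.0*0.706648 = 0.2934

0.2934


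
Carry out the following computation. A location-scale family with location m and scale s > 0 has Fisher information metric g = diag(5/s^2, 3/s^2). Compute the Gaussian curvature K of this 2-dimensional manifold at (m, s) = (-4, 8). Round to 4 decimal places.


The metric has the form g = (A dm^2 + B ds^2)/s^2 with A = 5, B = 3.
Substitute u = sqrt(A/B)*m: g = B*(du^2 + ds^2)/s^2, i.e. B times the
Poincare upper half-plane metric, which has constant Gaussian curvature -1.
Scaling a 2D metric by a constant c divides the Gaussian curvature by c,
so K = -1/B = -1/(3) = -0.3333 everywhere (the point (m, s) = (-4, 8) is irrelevant:
the curvature is constant).
The requested Gaussian curvature is K = -0.3333.

-0.3333


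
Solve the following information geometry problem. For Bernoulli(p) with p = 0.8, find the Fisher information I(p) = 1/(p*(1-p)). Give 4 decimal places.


For Bernoulli(p), Fisher information is I(p) = 1/(p*(1-p)).
p = 0.8, 1-p = 0.2.
p*(1-p) = 0.16.
I(p) = 1/0.16 = 6.2500

6.2500


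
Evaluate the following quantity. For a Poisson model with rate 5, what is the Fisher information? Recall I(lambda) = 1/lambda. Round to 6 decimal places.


Fisher information for Poisson: I(lambda) = 1/lambda.
lambda = 5.
I(lambda) = 1/5 = 0.200000

0.200000


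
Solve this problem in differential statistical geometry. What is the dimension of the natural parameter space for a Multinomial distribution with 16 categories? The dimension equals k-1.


Exponential family dimension calculation:
For Multinomial with k=16 categories, dim = k-1 = 15.

15


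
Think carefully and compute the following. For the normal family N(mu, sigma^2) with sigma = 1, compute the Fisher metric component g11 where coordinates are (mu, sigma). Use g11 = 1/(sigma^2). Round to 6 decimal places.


For the 2-parameter normal family, the Fisher metric has:
  g11 = 1/sigma^2, g22 = 2/sigma^2.
sigma = 1, sigma^2 = 1.
g11 = 1.000000

1.000000


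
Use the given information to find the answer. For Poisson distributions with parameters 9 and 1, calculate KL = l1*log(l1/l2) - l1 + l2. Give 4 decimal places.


KL divergence for Poisson:
KL = l1*log(l1/l2) - l1 + l2.
l1 = 9, l2 = 1.
log(9/1) = 2.197225.
l1*log(l1/l2) = 9 * 2.197225 = 19.775021.
KL = 19.775021 - 9 + 1 = 11.7750

11.7750


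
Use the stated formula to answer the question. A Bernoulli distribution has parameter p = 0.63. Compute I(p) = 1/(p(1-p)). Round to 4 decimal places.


For Bernoulli(p), Fisher information is I(p) = 1/(p*(1-p)).
p = 0.63, 1-p = 0.37.
p*(1-p) = 0.2331.
I(p) = 1/0.2331 = 4.2900

4.2900


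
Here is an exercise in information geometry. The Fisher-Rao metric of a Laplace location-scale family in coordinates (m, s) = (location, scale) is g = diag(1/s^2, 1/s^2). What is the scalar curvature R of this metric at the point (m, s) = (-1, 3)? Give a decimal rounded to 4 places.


The metric has the form g = (A dm^2 + B ds^2)/s^2 with A = 1, B = 1.
Substitute u = sqrt(A/B)*m: g = B*(du^2 + ds^2)/s^2, i.e. B times the
Poincare upper half-plane metric, which has constant Gaussian curvature -1.
Scaling a 2D metric by a constant c divides the Gaussian curvature by c,
so K = -1/B = -1/(1) = -1.0000 everywhere (the point (m, s) = (-1, 3) is irrelevant:
the curvature is constant).
Scalar curvature in dimension 2: R = 2K = -2/(1) = -2.0000.

-2.0000


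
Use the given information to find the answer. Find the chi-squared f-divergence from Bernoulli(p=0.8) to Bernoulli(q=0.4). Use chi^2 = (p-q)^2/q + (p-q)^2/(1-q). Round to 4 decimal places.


Chi-squared divergence between Bernoulli distributions:
chi^2 = (p-q)^2/q + (p-q)^2/(1-q).
p = 0.8, q = 0.4, p-q = 0.4.
(p-q)^2 = 0.16.
term1 = 0.16/0.4 = 0.4.
term2 = 0.16/0.6 = 0.266667.
chi^2 = 0.4 + 0.266667 = 0.6667

0.6667


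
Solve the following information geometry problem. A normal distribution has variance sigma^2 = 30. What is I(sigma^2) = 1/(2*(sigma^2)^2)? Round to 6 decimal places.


Fisher information for variance: I(sigma^2) = 1/(2*sigma^4).
sigma^2 = 30, so sigma^4 = 900.
I = 1/(2*900) = 1/1800 = 0.000556

0.000556


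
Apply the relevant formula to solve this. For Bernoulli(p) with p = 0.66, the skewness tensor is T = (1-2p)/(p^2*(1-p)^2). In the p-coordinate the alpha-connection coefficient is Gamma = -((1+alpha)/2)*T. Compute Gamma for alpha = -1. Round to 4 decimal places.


Skewness (Amari-Chentsov) tensor: T = (1-2p)/(p^2*(1-p)^2).
p = 0.66, 1-2p = -0.32, p^2 = 0.4356, (1-p)^2 = 0.1156.
T = -0.32/(0.4356 * 0.1156) = -6.354835.
In the p-coordinate, Gamma^(alpha) = Gamma^(0) - (alpha/2)*T with Gamma^(0) = (1/2)*g'(p) = -T/2,
so Gamma^(alpha) = -((1+alpha)/2)*T.
alpha = -1, -(1+alpha)/2 = 0.0.
Gamma = 0.0 * -6.354835 = 0.0000

0.0000


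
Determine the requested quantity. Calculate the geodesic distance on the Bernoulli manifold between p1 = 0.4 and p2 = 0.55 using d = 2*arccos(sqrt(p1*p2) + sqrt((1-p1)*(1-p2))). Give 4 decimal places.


Geodesic distance on Bernoulli manifold:
d(p1,p2) = 2*arccos(sqrt(p1*p2) + sqrt((1-p1)*(1-p2))).
sqrt(p1*p2) = sqrt(0.4*0.55) = 0.469042.
sqrt((1-p1)*(1-p2)) = sqrt(0.6*0.45) = 0.519615.
arg = 0.469042 + 0.519615 = 0.988657.
d = 2*arccos(0.988657) = 0.3015

0.3015


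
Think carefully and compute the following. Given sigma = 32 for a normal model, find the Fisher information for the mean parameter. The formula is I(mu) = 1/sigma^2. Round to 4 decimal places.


The Fisher information for the mean of a normal distribution is I(mu) = 1/sigma^2.
sigma = 32, so sigma^2 = 1024.
I(mu) = 1/1024 = 0.0010

0.0010


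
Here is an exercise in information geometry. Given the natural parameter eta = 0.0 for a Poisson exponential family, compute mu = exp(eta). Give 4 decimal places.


Expectation parameter for Poisson exponential family:
mu = exp(eta).
eta = 0.0.
mu = exp(0.0) = 1.0000

1.0000


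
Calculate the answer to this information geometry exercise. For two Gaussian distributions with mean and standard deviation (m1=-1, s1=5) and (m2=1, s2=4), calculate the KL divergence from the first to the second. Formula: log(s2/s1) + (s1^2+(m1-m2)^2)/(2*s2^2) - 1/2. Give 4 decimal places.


KL divergence between normal distributions:
KL = log(s2/s1) + (s1^2 + (m1-m2)^2)/(2*s2^2) - 1/2.
log(4/5) = -0.223144.
(5^2 + (-1-1)^2)/(2*4^2) = (25 + 4)/32 = 0.90625.
KL = -0.223144 + 0.90625 - 0.5 = 0.1831

0.1831


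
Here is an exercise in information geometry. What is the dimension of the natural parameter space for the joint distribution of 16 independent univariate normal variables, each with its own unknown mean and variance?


Exponential family dimension calculation:
Each univariate normal has two natural parameters (mu/sigma^2 and -1/(2 sigma^2)).
With 16 independent components, dim = 2 * 16 = 32.

32


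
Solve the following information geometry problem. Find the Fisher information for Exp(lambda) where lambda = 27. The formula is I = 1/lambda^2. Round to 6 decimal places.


Fisher information for exponential: I(lambda) = 1/lambda^2.
lambda = 27, lambda^2 = 729.
I = 1/729 = 0.001372

0.001372


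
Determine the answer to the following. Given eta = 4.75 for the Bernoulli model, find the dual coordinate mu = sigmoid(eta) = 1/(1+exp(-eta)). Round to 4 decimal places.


Dual coordinate (expectation parameter) for Bernoulli:
mu = 1/(1+exp(-eta)).
eta = 4.75.
exp(-eta) = exp(-4.75) = 0.008652.
mu = 1/(1+0.008652) = 0.9914

0.9914


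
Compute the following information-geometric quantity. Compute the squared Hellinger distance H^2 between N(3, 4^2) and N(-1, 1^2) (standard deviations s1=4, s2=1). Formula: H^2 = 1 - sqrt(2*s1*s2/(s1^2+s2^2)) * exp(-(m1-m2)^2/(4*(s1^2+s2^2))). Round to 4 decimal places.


Squared Hellinger distance for Gaussians:
H^2 = 1 - sqrt(2*s1*s2/(s1^2+s2^2)) * exp(-(m1-m2)^2/(4*(s1^2+s2^2))).
s1^2 = 16, s2^2 = 1, s1^2+s2^2 = 17.
sqrt(2*4*1/(17)) = 0.685994.
(m1-m2)^2 = (4)^2 = 16.
exp(-16/(4*17)) = exp(-0.235294) = 0.790338.
H^2 = 1 - 0.685994*0.790338 = 0.4578

0.4578


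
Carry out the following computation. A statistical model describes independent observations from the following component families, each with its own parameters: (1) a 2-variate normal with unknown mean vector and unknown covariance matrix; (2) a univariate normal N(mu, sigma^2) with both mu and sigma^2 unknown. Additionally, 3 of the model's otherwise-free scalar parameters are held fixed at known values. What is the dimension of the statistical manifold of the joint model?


The dimension of a statistical manifold equals the number of free
(independent) real parameters of the model. For a product of independent
blocks the parameter counts add.
- 2-variate normal: 2 (mean) + 2*3/2 = 3 (symmetric covariance) = 5.
- normal (mu, sigma^2): 2.
Total = 5 + 2 = 7.
3 parameter(s) fixed at known values: 7 - 3 = 4.
Dimension = 4

4


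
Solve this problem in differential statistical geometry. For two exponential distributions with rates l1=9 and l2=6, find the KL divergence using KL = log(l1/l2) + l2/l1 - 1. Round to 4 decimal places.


KL divergence for exponential family:
KL = log(l1/l2) + l2/l1 - 1.
log(9/6) = 0.405465.
6/9 = 0.666667.
KL = 0.405465 + 0.666667 - 1 = 0.0721

0.0721


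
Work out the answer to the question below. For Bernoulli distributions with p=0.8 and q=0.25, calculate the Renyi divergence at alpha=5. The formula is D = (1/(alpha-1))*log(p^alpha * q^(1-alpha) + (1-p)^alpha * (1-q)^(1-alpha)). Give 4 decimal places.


Renyi divergence of order alpha between Bernoulli distributions:
D = (1/(alpha-1))*log(p^alpha * q^(1-alpha) + (1-p)^alpha * (1-q)^(1-alpha)).
alpha = 5, p = 0.8, q = 0.25.
p^alpha * q^(1-alpha) = 0.8^5 * 0.25^-4 = 83.88608.
(1-p)^alpha * (1-q)^(1-alpha) = 0.2^5 * 0.75^-4 = 0.001011.
sum = 83.88608 + 0.001011 = 83.887091.
D = (1/4)*log(83.887091) = 1.1074

1.1074


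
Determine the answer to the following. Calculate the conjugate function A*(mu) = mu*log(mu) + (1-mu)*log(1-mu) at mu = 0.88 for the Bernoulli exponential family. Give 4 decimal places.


Legendre transform for Bernoulli:
A*(mu) = mu*log(mu) + (1-mu)*log(1-mu).
mu = 0.88, 1-mu = 0.12.
mu*log(mu) = 0.88*log(0.88) = -0.112493.
(1-mu)*log(1-mu) = 0.12*log(0.12) = -0.254432.
A* = -0.112493 + -0.254432 = -0.3669

-0.3669


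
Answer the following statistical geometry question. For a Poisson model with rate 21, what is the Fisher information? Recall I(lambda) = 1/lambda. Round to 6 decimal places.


Fisher information for Poisson: I(lambda) = 1/lambda.
lambda = 21.
I(lambda) = 1/21 = 0.047619

0.047619


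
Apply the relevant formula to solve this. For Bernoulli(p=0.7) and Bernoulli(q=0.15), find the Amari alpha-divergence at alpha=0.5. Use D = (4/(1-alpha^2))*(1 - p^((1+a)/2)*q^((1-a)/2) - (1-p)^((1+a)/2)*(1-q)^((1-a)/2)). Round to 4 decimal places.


Amari alpha-divergence:
D = (4/(1-alpha^2))*(1 - p^((1+a)/2)*q^((1-a)/2) - (1-p)^((1+a)/2)*(1-q)^((1-a)/2)).
alpha = 0.5, p = 0.7, q = 0.15.
e1 = (1+alpha)/2 = 0.75, e2 = (1-alpha)/2 = 0.25.
t1 = p^e1 * q^e2 = 0.7^0.75 * 0.15^0.25 = 0.476262.
t2 = (1-p)^e1 * (1-q)^e2 = 0.3^0.75 * 0.85^0.25 = 0.38922.
4/(1-alpha^2) = 5.333333.
D = 5.333333*(1 - 0.476262 - 0.38922) = 0.7174

0.7174


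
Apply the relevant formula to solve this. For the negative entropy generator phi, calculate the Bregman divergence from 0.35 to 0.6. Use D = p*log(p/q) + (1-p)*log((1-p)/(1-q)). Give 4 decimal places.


Bregman divergence with negative entropy generator:
D = p*log(p/q) + (1-p)*log((1-p)/(1-q)).
p = 0.35, q = 0.6.
p*log(p/q) = 0.35*log(0.35/0.6) = -0.188649.
(1-p)*log((1-p)/(1-q)) = 0.65*log(0.65/0.4) = 0.31558.
D = -0.188649 + 0.31558 = 0.1269

0.1269


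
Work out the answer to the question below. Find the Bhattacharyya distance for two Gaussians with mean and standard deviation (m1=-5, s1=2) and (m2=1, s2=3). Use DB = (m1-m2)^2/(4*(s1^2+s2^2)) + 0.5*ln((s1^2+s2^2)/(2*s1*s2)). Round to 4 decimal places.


Bhattacharyya distance between two Gaussians:
DB = (m1-m2)^2/(4*(s1^2+s2^2)) + (1/2)*ln((s1^2+s2^2)/(2*s1*s2)).
(m1-m2)^2 = (-6)^2 = 36.
s1^2+s2^2 = 4 + 9 = 13.
term1 = 36/52 = 0.692308.
term2 = 0.5*ln(13/12.0) = 0.040021.
DB = 0.692308 + 0.040021 = 0.7323

0.7323


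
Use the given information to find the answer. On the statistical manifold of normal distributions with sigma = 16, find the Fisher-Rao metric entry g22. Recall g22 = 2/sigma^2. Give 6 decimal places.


For the 2-parameter normal family, the Fisher metric has:
  g11 = 1/sigma^2, g22 = 2/sigma^2.
sigma = 16, sigma^2 = 256.
g22 = 0.007813

0.007813


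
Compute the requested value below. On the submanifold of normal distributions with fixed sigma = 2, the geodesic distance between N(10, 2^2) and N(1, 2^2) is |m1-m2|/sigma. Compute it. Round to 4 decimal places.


On the fixed-variance normal subfamily, geodesic distance = |m1-m2|/sigma.
|10 - 1| = 9.
sigma = 2.
d = 9/2 = 4.5000

4.5000


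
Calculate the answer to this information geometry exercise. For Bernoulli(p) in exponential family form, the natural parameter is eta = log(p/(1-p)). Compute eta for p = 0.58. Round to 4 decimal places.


Natural parameter for Bernoulli: eta = log(p/(1-p)).
p = 0.58, 1-p = 0.42.
p/(1-p) = 1.380952.
eta = log(1.380952) = 0.3228

0.3228


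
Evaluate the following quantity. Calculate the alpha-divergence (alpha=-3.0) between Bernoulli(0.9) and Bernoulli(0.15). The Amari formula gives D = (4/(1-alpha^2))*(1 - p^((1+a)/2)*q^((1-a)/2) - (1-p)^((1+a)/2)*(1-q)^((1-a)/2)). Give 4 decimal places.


Amari alpha-divergence:
D = (4/(1-alpha^2))*(1 - p^((1+a)/2)*q^((1-a)/2) - (1-p)^((1+a)/2)*(1-q)^((1-a)/2)).
alpha = -3.0, p = 0.9, q = 0.15.
e1 = (1+alpha)/2 = -1.0, e2 = (1-alpha)/2 = 2.0.
t1 = p^e1 * q^e2 = 0.9^-1.0 * 0.15^2.0 = 0.025.
t2 = (1-p)^e1 * (1-q)^e2 = 0.1^-1.0 * 0.85^2.0 = 7.225.
4/(1-alpha^2) = -0.5.
D = -0.5*(1 - 0.025 - 7.225) = 3.1250

3.1250


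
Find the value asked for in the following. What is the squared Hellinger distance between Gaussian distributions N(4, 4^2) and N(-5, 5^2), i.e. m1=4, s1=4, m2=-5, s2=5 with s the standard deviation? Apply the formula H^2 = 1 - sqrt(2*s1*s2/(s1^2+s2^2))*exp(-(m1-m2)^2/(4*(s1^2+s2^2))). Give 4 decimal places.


Squared Hellinger distance for Gaussians:
H^2 = 1 - sqrt(2*s1*s2/(s1^2+s2^2)) * exp(-(m1-m2)^2/(4*(s1^2+s2^2))).
s1^2 = 16, s2^2 = 25, s1^2+s2^2 = 41.
sqrt(2*4*5/(41)) = 0.98773.
(m1-m2)^2 = (9)^2 = 81.
exp(-81/(4*41)) = exp(-0.493902) = 0.61024.
H^2 = 1 - 0.98773*0.61024 = 0.3972

0.3972


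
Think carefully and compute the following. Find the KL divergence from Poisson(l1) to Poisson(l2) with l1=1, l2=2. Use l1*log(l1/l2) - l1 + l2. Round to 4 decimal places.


KL divergence for Poisson:
KL = l1*log(l1/l2) - l1 + l2.
l1 = 1, l2 = 2.
log(1/2) = -0.693147.
l1*log(l1/l2) = 1 * -0.693147 = -0.693147.
KL = -0.693147 - 1 + 2 = 0.3069

0.3069


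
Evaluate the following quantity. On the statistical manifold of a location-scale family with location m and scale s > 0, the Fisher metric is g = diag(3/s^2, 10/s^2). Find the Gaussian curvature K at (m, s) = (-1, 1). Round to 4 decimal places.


The metric has the form g = (A dm^2 + B ds^2)/s^2 with A = 3, B = 10.
Substitute u = sqrt(A/B)*m: g = B*(du^2 + ds^2)/s^2, i.e. B times the
Poincare upper half-plane metric, which has constant Gaussian curvature -1.
Scaling a 2D metric by a constant c divides the Gaussian curvature by c,
so K = -1/B = -1/(10) = -0.1000 everywhere (the point (m, s) = (-1, 1) is irrelevant:
the curvature is constant).
The requested Gaussian curvature is K = -0.1000.

-0.1000


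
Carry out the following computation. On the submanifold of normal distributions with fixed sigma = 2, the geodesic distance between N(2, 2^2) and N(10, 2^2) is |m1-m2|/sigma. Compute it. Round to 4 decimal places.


On the fixed-variance normal subfamily, geodesic distance = |m1-m2|/sigma.
|2 - 10| = 8.
sigma = 2.
d = 8/2 = 4.0000

4.0000


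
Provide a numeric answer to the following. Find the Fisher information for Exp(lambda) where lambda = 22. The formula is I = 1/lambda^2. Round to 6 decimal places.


Fisher information for exponential: I(lambda) = 1/lambda^2.
lambda = 22, lambda^2 = 484.
I = 1/484 = 0.002066

0.002066


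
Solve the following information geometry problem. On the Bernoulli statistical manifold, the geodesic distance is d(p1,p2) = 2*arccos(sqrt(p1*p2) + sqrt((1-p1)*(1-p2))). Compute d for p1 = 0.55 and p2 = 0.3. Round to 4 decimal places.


Geodesic distance on Bernoulli manifold:
d(p1,p2) = 2*arccos(sqrt(p1*p2) + sqrt((1-p1)*(1-p2))).
sqrt(p1*p2) = sqrt(0.55*0.3) = 0.406202.
sqrt((1-p1)*(1-p2)) = sqrt(0.45*0.7) = 0.561249.
arg = 0.406202 + 0.561249 = 0.967451.
d = 2*arccos(0.967451) = 0.5117

0.5117


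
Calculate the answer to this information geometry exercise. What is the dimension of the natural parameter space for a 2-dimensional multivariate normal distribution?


Exponential family dimension calculation:
For 2-dim MVN: mean has 2 params, covariance has 2*3/2 = 3 unique entries.
Total dim = 2 + 3 = 5.

5


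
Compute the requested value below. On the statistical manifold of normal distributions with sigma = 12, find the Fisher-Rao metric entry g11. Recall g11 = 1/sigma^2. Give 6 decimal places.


For the 2-parameter normal family, the Fisher metric has:
  g11 = 1/sigma^2, g22 = 2/sigma^2.
sigma = 12, sigma^2 = 144.
g11 = 0.006944

0.006944


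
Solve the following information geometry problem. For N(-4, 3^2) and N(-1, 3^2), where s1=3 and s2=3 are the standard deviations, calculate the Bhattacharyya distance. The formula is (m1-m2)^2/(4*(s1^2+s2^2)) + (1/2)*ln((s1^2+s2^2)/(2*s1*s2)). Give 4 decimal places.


Bhattacharyya distance between two Gaussians:
DB = (m1-m2)^2/(4*(s1^2+s2^2)) + (1/2)*ln((s1^2+s2^2)/(2*s1*s2)).
(m1-m2)^2 = (-3)^2 = 9.
s1^2+s2^2 = 9 + 9 = 18.
term1 = 9/72 = 0.125.
term2 = 0.5*ln(18/18.0) = 0.0.
DB = 0.125 + 0.0 = 0.1250

0.1250


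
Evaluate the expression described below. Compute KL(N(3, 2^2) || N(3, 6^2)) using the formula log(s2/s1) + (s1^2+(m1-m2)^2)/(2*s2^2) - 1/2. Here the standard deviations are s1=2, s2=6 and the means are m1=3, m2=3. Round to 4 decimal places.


KL divergence between normal distributions:
KL = log(s2/s1) + (s1^2 + (m1-m2)^2)/(2*s2^2) - 1/2.
log(6/2) = 1.098612.
(2^2 + (3-3)^2)/(2*6^2) = (4 + 0)/72 = 0.055556.
KL = 1.098612 + 0.055556 - 0.5 = 0.6542

0.6542


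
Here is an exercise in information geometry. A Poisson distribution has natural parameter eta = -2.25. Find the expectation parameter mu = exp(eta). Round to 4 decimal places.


Expectation parameter for Poisson exponential family:
mu = exp(eta).
eta = -2.25.
mu = exp(-2.25) = 0.1054

0.1054


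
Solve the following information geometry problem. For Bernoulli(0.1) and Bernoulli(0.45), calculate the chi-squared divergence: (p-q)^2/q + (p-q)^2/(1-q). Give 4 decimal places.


Chi-squared divergence between Bernoulli distributions:
chi^2 = (p-q)^2/q + (p-q)^2/(1-q).
p = 0.1, q = 0.45, p-q = -0.35.
(p-q)^2 = 0.1225.
term1 = 0.1225/0.45 = 0.272222.
term2 = 0.1225/0.55 = 0.222727.
chi^2 = 0.272222 + 0.222727 = 0.4949

0.4949


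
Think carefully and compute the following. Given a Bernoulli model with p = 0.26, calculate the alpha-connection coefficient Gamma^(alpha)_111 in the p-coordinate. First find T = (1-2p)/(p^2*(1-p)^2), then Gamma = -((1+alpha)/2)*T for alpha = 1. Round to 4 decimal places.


Skewness (Amari-Chentsov) tensor: T = (1-2p)/(p^2*(1-p)^2).
p = 0.26, 1-2p = 0.48, p^2 = 0.0676, (1-p)^2 = 0.5476.
T = 0.48/(0.0676 * 0.5476) = 12.966749.
In the p-coordinate, Gamma^(alpha) = Gamma^(0) - (alpha/2)*T with Gamma^(0) = (1/2)*g'(p) = -T/2,
so Gamma^(alpha) = -((1+alpha)/2)*T.
alpha = 1, -(1+alpha)/2 = -1.0.
Gamma = -1.0 * 12.966749 = -12.9667

-12.9667


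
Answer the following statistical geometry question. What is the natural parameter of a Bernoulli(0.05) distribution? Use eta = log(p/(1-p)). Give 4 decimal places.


Natural parameter for Bernoulli: eta = log(p/(1-p)).
p = 0.05, 1-p = 0.95.
p/(1-p) = 0.052632.
eta = log(0.052632) = -2.9444

-2.9444


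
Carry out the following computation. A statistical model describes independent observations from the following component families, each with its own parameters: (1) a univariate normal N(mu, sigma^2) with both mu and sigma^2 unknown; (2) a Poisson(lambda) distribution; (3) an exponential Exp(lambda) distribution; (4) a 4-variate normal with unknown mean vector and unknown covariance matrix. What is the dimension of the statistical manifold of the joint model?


The dimension of a statistical manifold equals the number of free
(independent) real parameters of the model. For a product of independent
blocks the parameter counts add.
- normal (mu, sigma^2): 2.
- Poisson (lambda): 1.
- exponential (lambda): 1.
- 4-variate normal: 4 (mean) + 4*5/2 = 10 (symmetric covariance) = 14.
Total = 2 + 1 + 1 + 14 = 18.
Dimension = 18

18


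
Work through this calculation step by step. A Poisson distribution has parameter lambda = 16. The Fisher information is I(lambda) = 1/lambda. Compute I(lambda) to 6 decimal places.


Fisher information for Poisson: I(lambda) = 1/lambda.
lambda = 16.
I(lambda) = 1/16 = 0.062500

0.062500


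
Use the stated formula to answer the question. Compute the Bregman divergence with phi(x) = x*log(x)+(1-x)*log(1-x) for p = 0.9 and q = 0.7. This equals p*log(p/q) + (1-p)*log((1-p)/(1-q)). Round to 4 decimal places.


Bregman divergence with negative entropy generator:
D = p*log(p/q) + (1-p)*log((1-p)/(1-q)).
p = 0.9, q = 0.7.
p*log(p/q) = 0.9*log(0.9/0.7) = 0.226183.
(1-p)*log((1-p)/(1-q)) = 0.1*log(0.1/0.3) = -0.109861.
D = 0.226183 + -0.109861 = 0.1163

0.1163


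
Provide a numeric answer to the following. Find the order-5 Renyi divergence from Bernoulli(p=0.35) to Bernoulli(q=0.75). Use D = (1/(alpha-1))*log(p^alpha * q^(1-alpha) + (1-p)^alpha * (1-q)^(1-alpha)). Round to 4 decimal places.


Renyi divergence of order alpha between Bernoulli distributions:
D = (1/(alpha-1))*log(p^alpha * q^(1-alpha) + (1-p)^alpha * (1-q)^(1-alpha)).
alpha = 5, p = 0.35, q = 0.75.
p^alpha * q^(1-alpha) = 0.35^5 * 0.75^-4 = 0.0166.
(1-p)^alpha * (1-q)^(1-alpha) = 0.65^5 * 0.25^-4 = 29.70344.
sum = 0.0166 + 29.70344 = 29.72004.
D = (1/4)*log(29.72004) = 0.8480

0.8480


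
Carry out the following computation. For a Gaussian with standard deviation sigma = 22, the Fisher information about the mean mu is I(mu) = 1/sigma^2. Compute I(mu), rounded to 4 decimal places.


The Fisher information for the mean of a normal distribution is I(mu) = 1/sigma^2.
sigma = 22, so sigma^2 = 484.
I(mu) = 1/484 = 0.0021

0.0021


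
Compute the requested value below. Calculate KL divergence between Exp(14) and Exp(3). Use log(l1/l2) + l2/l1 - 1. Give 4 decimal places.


KL divergence for exponential family:
KL = log(l1/l2) + l2/l1 - 1.
log(14/3) = 1.540445.
3/14 = 0.214286.
KL = 1.540445 + 0.214286 - 1 = 0.7547

0.7547


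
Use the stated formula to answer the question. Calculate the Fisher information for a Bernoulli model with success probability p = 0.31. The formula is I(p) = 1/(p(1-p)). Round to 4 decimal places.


For Bernoulli(p), Fisher information is I(p) = 1/(p*(1-p)).
p = 0.31, 1-p = 0.69.
p*(1-p) = 0.2139.
I(p) = 1/0.2139 = 4.6751

4.6751


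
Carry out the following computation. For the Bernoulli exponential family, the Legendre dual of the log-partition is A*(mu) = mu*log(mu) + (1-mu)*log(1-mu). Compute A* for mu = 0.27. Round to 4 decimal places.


Legendre transform for Bernoulli:
A*(mu) = mu*log(mu) + (1-mu)*log(1-mu).
mu = 0.27, 1-mu = 0.73.
mu*log(mu) = 0.27*log(0.27) = -0.35352.
(1-mu)*log(1-mu) = 0.73*log(0.73) = -0.229739.
A* = -0.35352 + -0.229739 = -0.5833

-0.5833


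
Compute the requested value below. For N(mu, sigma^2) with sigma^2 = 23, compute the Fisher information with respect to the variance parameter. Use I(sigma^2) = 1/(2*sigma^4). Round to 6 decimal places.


Fisher information for variance: I(sigma^2) = 1/(2*sigma^4).
sigma^2 = 23, so sigma^4 = 529.
I = 1/(2*529) = 1/1058 = 0.000945

0.000945


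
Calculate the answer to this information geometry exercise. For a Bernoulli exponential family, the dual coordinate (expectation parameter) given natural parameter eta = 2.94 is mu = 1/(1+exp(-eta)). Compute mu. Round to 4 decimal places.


Dual coordinate (expectation parameter) for Bernoulli:
mu = 1/(1+exp(-eta)).
eta = 2.94.
exp(-eta) = exp(-2.94) = 0.052866.
mu = 1/(1+0.052866) = 0.9498

0.9498


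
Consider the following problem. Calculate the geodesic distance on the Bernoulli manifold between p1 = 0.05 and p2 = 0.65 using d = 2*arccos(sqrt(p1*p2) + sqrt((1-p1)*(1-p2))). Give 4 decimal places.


Geodesic distance on Bernoulli manifold:
d(p1,p2) = 2*arccos(sqrt(p1*p2) + sqrt((1-p1)*(1-p2))).
sqrt(p1*p2) = sqrt(0.05*0.65) = 0.180278.
sqrt((1-p1)*(1-p2)) = sqrt(0.95*0.35) = 0.576628.
arg = 0.180278 + 0.576628 = 0.756906.
d = 2*arccos(0.756906) = 1.4245

1.4245


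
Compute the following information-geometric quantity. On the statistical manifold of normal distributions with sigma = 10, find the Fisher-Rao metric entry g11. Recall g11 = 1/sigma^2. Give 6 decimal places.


For the 2-parameter normal family, the Fisher metric has:
  g11 = 1/sigma^2, g22 = 2/sigma^2.
sigma = 10, sigma^2 = 100.
g11 = 0.010000

0.010000


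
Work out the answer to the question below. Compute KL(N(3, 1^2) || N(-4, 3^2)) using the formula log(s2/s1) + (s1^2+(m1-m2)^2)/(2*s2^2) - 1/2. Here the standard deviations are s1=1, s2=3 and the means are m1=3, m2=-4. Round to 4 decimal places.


KL divergence between normal distributions:
KL = log(s2/s1) + (s1^2 + (m1-m2)^2)/(2*s2^2) - 1/2.
log(3/1) = 1.098612.
(1^2 + (3--4)^2)/(2*3^2) = (1 + 49)/18 = 2.777778.
KL = 1.098612 + 2.777778 - 0.5 = 3.3764

3.3764


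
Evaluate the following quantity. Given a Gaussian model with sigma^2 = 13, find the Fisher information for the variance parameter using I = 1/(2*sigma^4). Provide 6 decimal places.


Fisher information for variance: I(sigma^2) = 1/(2*sigma^4).
sigma^2 = 13, so sigma^4 = 169.
I = 1/(2*169) = 1/338 = 0.002959

0.002959


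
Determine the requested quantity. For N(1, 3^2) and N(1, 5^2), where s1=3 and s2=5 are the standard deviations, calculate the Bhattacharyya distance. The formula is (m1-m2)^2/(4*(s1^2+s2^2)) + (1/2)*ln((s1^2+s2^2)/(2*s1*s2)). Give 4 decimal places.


Bhattacharyya distance between two Gaussians:
DB = (m1-m2)^2/(4*(s1^2+s2^2)) + (1/2)*ln((s1^2+s2^2)/(2*s1*s2)).
(m1-m2)^2 = (0)^2 = 0.
s1^2+s2^2 = 9 + 25 = 34.
term1 = 0/136 = 0.0.
term2 = 0.5*ln(34/30.0) = 0.062582.
DB = 0.0 + 0.062582 = 0.0626

0.0626


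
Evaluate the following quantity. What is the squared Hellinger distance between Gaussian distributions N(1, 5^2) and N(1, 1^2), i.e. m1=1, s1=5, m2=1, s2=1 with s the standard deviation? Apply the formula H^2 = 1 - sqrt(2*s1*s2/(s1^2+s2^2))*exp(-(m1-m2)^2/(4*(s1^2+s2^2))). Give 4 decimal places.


Squared Hellinger distance for Gaussians:
H^2 = 1 - sqrt(2*s1*s2/(s1^2+s2^2)) * exp(-(m1-m2)^2/(4*(s1^2+s2^2))).
s1^2 = 25, s2^2 = 1, s1^2+s2^2 = 26.
sqrt(2*5*1/(26)) = 0.620174.
(m1-m2)^2 = (0)^2 = 0.
exp(-0/(4*26)) = exp(0.0) = 1.0.
H^2 = 1 - 0.620174*1.0 = 0.3798

0.3798


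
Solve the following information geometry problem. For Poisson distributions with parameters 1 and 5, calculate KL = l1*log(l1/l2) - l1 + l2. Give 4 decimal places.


KL divergence for Poisson:
KL = l1*log(l1/l2) - l1 + l2.
l1 = 1, l2 = 5.
log(1/5) = -1.609438.
l1*log(l1/l2) = 1 * -1.609438 = -1.609438.
KL = -1.609438 - 1 + 5 = 2.3906

2.3906


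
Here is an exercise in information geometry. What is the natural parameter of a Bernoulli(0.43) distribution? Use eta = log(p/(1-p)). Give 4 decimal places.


Natural parameter for Bernoulli: eta = log(p/(1-p)).
p = 0.43, 1-p = 0.57.
p/(1-p) = 0.754386.
eta = log(0.754386) = -0.2819

-0.2819


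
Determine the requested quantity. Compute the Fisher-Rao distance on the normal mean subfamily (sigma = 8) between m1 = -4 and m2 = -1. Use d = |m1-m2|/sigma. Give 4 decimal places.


On the fixed-variance normal subfamily, geodesic distance = |m1-m2|/sigma.
|-4 - -1| = 3.
sigma = 8.
d = 3/8 = 0.3750

0.3750


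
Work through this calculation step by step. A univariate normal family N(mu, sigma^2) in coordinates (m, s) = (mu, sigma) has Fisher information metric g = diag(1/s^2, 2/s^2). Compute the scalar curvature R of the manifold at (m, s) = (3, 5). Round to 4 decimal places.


The metric has the form g = (A dm^2 + B ds^2)/s^2 with A = 1, B = 2.
Substitute u = sqrt(A/B)*m: g = B*(du^2 + ds^2)/s^2, i.e. B times the
Poincare upper half-plane metric, which has constant Gaussian curvature -1.
Scaling a 2D metric by a constant c divides the Gaussian curvature by c,
so K = -1/B = -1/(2) = -0.5000 everywhere (the point (m, s) = (3, 5) is irrelevant:
the curvature is constant).
Scalar curvature in dimension 2: R = 2K = -2/(2) = -1.0000.

-1.0000


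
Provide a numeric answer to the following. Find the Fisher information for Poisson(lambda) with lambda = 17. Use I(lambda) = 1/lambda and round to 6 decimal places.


Fisher information for Poisson: I(lambda) = 1/lambda.
lambda = 17.
I(lambda) = 1/17 = 0.058824

0.058824


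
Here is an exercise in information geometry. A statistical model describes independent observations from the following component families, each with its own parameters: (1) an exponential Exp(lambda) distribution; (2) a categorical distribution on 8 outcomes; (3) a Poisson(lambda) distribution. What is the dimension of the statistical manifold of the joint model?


The dimension of a statistical manifold equals the number of free
(independent) real parameters of the model. For a product of independent
blocks the parameter counts add.
- exponential (lambda): 1.
- categorical on 8 outcomes (probabilities sum to 1): 8-1 = 7.
- Poisson (lambda): 1.
Total = 1 + 7 + 1 = 9.
Dimension = 9

9


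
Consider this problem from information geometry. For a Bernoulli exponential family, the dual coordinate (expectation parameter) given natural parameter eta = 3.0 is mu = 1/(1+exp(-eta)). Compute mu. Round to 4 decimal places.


Dual coordinate (expectation parameter) for Bernoulli:
mu = 1/(1+exp(-eta)).
eta = 3.0.
exp(-eta) = exp(-3.0) = 0.049787.
mu = 1/(1+0.049787) = 0.9526

0.9526


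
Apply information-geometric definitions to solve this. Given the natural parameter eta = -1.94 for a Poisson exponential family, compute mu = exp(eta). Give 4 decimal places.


Expectation parameter for Poisson exponential family:
mu = exp(eta).
eta = -1.94.
mu = exp(-1.94) = 0.1437

0.1437


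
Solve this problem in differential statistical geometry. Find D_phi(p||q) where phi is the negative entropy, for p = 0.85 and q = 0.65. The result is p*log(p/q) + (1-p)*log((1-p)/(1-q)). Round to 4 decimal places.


Bregman divergence with negative entropy generator:
D = p*log(p/q) + (1-p)*log((1-p)/(1-q)).
p = 0.85, q = 0.65.
p*log(p/q) = 0.85*log(0.85/0.65) = 0.228024.
(1-p)*log((1-p)/(1-q)) = 0.15*log(0.15/0.35) = -0.127095.
D = 0.228024 + -0.127095 = 0.1009

0.1009


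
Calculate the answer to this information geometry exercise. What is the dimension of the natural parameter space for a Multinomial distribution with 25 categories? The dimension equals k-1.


Exponential family dimension calculation:
For Multinomial with k=25 categories, dim = k-1 = 24.

24


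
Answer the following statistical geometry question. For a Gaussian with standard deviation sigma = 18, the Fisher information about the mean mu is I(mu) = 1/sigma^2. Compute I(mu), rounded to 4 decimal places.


The Fisher information for the mean of a normal distribution is I(mu) = 1/sigma^2.
sigma = 18, so sigma^2 = 324.
I(mu) = 1/324 = 0.0031

0.0031


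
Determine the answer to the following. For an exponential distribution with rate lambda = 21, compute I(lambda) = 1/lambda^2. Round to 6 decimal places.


Fisher information for exponential: I(lambda) = 1/lambda^2.
lambda = 21, lambda^2 = 441.
I = 1/441 = 0.002268

0.002268


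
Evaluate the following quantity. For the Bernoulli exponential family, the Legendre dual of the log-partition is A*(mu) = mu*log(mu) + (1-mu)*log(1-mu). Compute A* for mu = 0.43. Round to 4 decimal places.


Legendre transform for Bernoulli:
A*(mu) = mu*log(mu) + (1-mu)*log(1-mu).
mu = 0.43, 1-mu = 0.57.
mu*log(mu) = 0.43*log(0.43) = -0.362907.
(1-mu)*log(1-mu) = 0.57*log(0.57) = -0.320408.
A* = -0.362907 + -0.320408 = -0.6833

-0.6833


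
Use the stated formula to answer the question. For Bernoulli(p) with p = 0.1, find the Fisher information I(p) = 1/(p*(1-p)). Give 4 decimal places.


For Bernoulli(p), Fisher information is I(p) = 1/(p*(1-p)).
p = 0.1, 1-p = 0.9.
p*(1-p) = 0.09.
I(p) = 1/0.09 = 11.1111

11.1111


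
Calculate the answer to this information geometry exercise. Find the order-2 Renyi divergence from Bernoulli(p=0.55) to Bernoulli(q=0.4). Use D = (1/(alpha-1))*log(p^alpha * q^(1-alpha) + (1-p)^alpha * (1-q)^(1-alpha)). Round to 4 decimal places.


Renyi divergence of order alpha between Bernoulli distributions:
D = (1/(alpha-1))*log(p^alpha * q^(1-alpha) + (1-p)^alpha * (1-q)^(1-alpha)).
alpha = 2, p = 0.55, q = 0.4.
p^alpha * q^(1-alpha) = 0.55^2 * 0.4^-1 = 0.75625.
(1-p)^alpha * (1-q)^(1-alpha) = 0.45^2 * 0.6^-1 = 0.3375.
sum = 0.75625 + 0.3375 = 1.09375.
D = (1/1)*log(1.09375) = 0.0896

0.0896


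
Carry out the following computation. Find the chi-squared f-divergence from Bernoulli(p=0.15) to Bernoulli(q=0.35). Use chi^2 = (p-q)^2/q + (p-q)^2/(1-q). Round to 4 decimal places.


Chi-squared divergence between Bernoulli distributions:
chi^2 = (p-q)^2/q + (p-q)^2/(1-q).
p = 0.15, q = 0.35, p-q = -0.2.
(p-q)^2 = 0.04.
term1 = 0.04/0.35 = 0.114286.
term2 = 0.04/0.65 = 0.061538.
chi^2 = 0.114286 + 0.061538 = 0.1758

0.1758


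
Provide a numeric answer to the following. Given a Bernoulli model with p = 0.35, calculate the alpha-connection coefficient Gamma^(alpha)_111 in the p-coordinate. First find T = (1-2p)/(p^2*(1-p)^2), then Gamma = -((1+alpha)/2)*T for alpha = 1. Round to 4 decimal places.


Skewness (Amari-Chentsov) tensor: T = (1-2p)/(p^2*(1-p)^2).
p = 0.35, 1-2p = 0.3, p^2 = 0.1225, (1-p)^2 = 0.4225.
T = 0.3/(0.1225 * 0.4225) = 5.796401.
In the p-coordinate, Gamma^(alpha) = Gamma^(0) - (alpha/2)*T with Gamma^(0) = (1/2)*g'(p) = -T/2,
so Gamma^(alpha) = -((1+alpha)/2)*T.
alpha = 1, -(1+alpha)/2 = -1.0.
Gamma = -1.0 * 5.796401 = -5.7964

-5.7964


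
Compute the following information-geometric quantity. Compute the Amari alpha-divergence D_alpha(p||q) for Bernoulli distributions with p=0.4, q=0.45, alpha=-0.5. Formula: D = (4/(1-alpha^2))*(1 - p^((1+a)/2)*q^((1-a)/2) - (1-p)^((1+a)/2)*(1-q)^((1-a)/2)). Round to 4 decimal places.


Amari alpha-divergence:
D = (4/(1-alpha^2))*(1 - p^((1+a)/2)*q^((1-a)/2) - (1-p)^((1+a)/2)*(1-q)^((1-a)/2)).
alpha = -0.5, p = 0.4, q = 0.45.
e1 = (1+alpha)/2 = 0.25, e2 = (1-alpha)/2 = 0.75.
t1 = p^e1 * q^e2 = 0.4^0.25 * 0.45^0.75 = 0.436943.
t2 = (1-p)^e1 * (1-q)^e2 = 0.6^0.25 * 0.55^0.75 = 0.562095.
4/(1-alpha^2) = 5.333333.
D = 5.333333*(1 - 0.436943 - 0.562095) = 0.0051

0.0051


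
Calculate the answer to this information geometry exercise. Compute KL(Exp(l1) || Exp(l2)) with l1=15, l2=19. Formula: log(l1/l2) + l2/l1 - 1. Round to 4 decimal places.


KL divergence for exponential family:
KL = log(l1/l2) + l2/l1 - 1.
log(15/19) = -0.236389.
19/15 = 1.266667.
KL = -0.236389 + 1.266667 - 1 = 0.0303

0.0303


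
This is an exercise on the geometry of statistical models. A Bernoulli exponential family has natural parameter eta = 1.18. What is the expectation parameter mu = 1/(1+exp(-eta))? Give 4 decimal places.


Dual coordinate (expectation parameter) for Bernoulli:
mu = 1/(1+exp(-eta)).
eta = 1.18.
exp(-eta) = exp(-1.18) = 0.307279.
mu = 1/(1+0.307279) = 0.7649

0.7649


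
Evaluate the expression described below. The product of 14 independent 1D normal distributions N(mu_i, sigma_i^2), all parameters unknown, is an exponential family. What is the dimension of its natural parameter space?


Exponential family dimension calculation:
Each univariate normal has two natural parameters (mu/sigma^2 and -1/(2 sigma^2)).
With 14 independent components, dim = 2 * 14 = 28.

28


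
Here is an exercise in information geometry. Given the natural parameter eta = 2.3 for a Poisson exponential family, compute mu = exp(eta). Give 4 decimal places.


Expectation parameter for Poisson exponential family:
mu = exp(eta).
eta = 2.3.
mu = exp(2.3) = 9.9742

9.9742


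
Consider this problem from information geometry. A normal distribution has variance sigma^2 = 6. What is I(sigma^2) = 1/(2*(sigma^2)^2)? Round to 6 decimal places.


Fisher information for variance: I(sigma^2) = 1/(2*sigma^4).
sigma^2 = 6, so sigma^4 = 36.
I = 1/(2*36) = 1/72 = 0.013889

0.013889
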